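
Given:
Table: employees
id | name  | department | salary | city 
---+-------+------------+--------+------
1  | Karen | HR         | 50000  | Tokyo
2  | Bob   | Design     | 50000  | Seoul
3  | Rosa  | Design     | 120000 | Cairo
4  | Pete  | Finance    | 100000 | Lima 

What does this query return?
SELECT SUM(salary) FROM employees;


SUM(salary) = 50000 + 50000 + 120000 + 100000 = 320000

320000


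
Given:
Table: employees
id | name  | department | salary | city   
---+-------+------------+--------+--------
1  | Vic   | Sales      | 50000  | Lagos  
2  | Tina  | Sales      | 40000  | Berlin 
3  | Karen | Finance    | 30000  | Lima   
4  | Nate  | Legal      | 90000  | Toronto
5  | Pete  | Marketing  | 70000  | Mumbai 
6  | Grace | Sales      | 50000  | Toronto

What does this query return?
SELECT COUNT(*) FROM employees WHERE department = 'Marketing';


Counting rows where department = 'Marketing'
  Pete -> MATCH


1


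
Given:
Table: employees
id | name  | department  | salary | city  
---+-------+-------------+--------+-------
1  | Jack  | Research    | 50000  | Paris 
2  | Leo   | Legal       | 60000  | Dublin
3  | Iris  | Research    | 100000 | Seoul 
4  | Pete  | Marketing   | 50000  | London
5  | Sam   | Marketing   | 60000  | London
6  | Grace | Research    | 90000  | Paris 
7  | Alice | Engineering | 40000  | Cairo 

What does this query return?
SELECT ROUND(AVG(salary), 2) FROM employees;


SUM(salary) = 450000
COUNT = 7
ROUND(AVG, 2) = ROUND(450000 / 7, 2) = 64285.71

64285.71


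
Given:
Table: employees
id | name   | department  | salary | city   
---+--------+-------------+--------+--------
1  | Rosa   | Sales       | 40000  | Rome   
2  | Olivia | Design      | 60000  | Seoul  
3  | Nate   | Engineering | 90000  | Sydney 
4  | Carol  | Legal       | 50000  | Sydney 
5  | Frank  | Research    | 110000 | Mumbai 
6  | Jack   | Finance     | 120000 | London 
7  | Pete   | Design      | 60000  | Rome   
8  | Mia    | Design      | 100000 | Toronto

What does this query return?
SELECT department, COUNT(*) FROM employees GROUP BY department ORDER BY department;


Assigning each row to its department group:
  Rosa -> Sales
  Olivia -> Design
  Nate -> Engineering
  Carol -> Legal
  Frank -> Research
  Jack -> Finance
  Pete -> Design
  Mia -> Design


6 groups:
Design, 3
Engineering, 1
Finance, 1
Legal, 1
Research, 1
Sales, 1


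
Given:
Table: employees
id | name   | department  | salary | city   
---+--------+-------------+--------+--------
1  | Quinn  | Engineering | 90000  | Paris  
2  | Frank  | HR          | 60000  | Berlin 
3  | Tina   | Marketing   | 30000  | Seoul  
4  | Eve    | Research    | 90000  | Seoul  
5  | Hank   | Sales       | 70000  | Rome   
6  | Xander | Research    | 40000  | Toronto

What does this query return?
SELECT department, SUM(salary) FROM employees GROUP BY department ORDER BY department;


Summing salary within each department:
  Engineering: 90000 = 90000
  HR: 60000 = 60000
  Marketing: 30000 = 30000
  Research: 90000 + 40000 = 130000
  Sales: 70000 = 70000


5 groups:
Engineering, 90000
HR, 60000
Marketing, 30000
Research, 130000
Sales, 70000


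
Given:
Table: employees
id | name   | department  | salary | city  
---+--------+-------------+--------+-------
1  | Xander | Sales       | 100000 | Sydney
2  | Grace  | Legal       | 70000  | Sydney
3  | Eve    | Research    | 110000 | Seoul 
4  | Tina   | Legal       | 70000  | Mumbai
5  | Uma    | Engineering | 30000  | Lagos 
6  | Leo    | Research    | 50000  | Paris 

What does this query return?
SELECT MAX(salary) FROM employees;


Salaries: 100000, 70000, 110000, 70000, 30000, 50000
MAX = 110000

110000


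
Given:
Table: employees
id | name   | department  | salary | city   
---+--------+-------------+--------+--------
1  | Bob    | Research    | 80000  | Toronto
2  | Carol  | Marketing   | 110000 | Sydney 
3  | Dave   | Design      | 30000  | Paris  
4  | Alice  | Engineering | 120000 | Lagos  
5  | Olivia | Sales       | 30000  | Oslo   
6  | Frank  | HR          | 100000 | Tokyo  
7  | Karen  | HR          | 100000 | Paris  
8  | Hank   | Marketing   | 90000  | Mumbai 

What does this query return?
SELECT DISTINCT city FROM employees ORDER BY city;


All 'city' values (row order): Toronto, Sydney, Paris, Lagos, Oslo, Tokyo, Paris, Mumbai
Removing duplicates leaves 7 unique value(s).

7 values:
Lagos
Mumbai
Oslo
Paris
Sydney
Tokyo
Toronto


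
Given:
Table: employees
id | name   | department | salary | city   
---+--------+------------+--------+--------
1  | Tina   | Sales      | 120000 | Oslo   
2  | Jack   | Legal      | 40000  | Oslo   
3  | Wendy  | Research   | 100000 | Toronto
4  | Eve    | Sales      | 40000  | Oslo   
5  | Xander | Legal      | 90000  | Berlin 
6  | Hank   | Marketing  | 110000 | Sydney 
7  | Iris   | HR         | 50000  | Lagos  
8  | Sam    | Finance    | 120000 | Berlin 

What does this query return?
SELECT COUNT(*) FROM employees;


COUNT(*) counts all rows

8


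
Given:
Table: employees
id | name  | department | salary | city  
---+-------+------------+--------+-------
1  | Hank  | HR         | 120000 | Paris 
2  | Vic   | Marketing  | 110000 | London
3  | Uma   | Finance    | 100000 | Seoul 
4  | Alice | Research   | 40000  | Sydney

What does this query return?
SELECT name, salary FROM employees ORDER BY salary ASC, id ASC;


Sorting by salary ASC, then id ASC for ties

4 rows:
Alice, 40000
Uma, 100000
Vic, 110000
Hank, 120000


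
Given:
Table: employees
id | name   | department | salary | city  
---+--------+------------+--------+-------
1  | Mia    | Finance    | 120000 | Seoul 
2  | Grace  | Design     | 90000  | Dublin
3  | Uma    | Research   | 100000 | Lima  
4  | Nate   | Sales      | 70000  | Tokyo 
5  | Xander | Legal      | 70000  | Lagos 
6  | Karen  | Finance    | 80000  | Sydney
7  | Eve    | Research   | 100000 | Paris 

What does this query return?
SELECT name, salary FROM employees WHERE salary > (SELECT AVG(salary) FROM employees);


Subquery: AVG(salary) = 90000.0
Filtering: salary > 90000.0
  Mia (120000) -> MATCH
  Uma (100000) -> MATCH
  Eve (100000) -> MATCH


3 rows:
Mia, 120000
Uma, 100000
Eve, 100000


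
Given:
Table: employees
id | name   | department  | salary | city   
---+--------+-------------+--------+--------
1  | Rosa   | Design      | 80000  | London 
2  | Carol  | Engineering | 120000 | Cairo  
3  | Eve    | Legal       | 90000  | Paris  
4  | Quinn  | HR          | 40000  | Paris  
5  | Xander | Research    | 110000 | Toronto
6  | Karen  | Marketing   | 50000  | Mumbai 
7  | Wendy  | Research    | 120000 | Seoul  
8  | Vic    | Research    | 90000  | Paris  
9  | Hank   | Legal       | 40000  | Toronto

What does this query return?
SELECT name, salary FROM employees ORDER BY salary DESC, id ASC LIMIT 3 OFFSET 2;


Sort by salary DESC (id ASC tiebreak), then skip 2 and take 3
Rows 3 through 5

3 rows:
Xander, 110000
Eve, 90000
Vic, 90000


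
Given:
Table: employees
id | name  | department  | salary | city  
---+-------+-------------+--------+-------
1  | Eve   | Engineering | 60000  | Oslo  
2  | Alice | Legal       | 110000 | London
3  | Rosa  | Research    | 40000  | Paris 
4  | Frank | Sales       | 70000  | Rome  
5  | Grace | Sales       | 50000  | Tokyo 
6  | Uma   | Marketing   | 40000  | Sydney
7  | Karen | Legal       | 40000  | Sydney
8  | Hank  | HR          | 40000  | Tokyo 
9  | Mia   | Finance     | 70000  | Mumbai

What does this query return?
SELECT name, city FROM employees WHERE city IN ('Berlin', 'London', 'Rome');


Filtering: city IN ('Berlin', 'London', 'Rome')
Matching: 2 rows

2 rows:
Alice, London
Frank, Rome


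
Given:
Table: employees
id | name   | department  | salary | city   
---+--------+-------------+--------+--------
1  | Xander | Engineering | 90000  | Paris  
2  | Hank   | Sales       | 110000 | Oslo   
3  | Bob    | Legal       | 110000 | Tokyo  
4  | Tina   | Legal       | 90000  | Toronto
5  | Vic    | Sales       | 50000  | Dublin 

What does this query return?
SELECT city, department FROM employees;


Projecting columns: city, department

5 rows:
Paris, Engineering
Oslo, Sales
Tokyo, Legal
Toronto, Legal
Dublin, Sales


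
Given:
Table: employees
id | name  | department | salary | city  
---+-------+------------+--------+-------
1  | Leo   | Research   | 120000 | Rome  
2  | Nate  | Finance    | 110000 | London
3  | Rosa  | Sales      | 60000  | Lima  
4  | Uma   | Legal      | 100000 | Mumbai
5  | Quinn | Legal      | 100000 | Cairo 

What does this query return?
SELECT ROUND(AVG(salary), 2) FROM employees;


SUM(salary) = 490000
COUNT = 5
ROUND(AVG, 2) = ROUND(490000 / 5, 2) = 98000.0

98000.0


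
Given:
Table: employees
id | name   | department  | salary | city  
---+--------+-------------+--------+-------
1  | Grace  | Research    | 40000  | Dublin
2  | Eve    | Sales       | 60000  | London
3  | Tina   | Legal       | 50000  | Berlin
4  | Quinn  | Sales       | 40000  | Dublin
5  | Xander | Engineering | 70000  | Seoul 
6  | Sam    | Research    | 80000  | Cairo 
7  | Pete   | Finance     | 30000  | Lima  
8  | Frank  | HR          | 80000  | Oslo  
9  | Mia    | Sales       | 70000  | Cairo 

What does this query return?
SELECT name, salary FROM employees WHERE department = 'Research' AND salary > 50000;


Filtering: department = 'Research' AND salary > 50000
Matching: 1 rows

1 rows:
Sam, 80000


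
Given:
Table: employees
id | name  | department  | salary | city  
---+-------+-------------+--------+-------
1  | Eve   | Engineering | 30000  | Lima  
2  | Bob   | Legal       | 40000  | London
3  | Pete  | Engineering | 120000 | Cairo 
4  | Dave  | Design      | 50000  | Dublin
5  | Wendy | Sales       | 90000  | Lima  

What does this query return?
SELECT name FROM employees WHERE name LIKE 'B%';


LIKE 'B%' matches names starting with 'B'
Matching: 1

1 rows:
Bob


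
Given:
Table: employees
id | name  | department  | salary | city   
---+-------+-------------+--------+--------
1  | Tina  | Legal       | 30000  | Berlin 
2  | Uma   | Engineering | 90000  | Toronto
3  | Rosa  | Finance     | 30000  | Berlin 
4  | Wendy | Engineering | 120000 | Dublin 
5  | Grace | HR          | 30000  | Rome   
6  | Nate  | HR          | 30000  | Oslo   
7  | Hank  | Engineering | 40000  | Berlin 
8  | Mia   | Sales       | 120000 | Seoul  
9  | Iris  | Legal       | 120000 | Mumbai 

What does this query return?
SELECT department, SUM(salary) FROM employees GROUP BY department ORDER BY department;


Summing salary within each department:
  Engineering: 90000 + 120000 + 40000 = 250000
  Finance: 30000 = 30000
  HR: 30000 + 30000 = 60000
  Legal: 30000 + 120000 = 150000
  Sales: 120000 = 120000


5 groups:
Engineering, 250000
Finance, 30000
HR, 60000
Legal, 150000
Sales, 120000


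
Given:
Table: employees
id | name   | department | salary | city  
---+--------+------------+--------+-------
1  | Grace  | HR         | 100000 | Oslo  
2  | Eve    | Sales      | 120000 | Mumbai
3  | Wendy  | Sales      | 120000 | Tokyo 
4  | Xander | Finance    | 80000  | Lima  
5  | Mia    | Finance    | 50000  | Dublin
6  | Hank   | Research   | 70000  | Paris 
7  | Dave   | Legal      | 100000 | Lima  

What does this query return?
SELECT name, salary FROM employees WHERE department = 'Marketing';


Filtering: department = 'Marketing'
Matching rows: 0

Empty result set (0 rows)


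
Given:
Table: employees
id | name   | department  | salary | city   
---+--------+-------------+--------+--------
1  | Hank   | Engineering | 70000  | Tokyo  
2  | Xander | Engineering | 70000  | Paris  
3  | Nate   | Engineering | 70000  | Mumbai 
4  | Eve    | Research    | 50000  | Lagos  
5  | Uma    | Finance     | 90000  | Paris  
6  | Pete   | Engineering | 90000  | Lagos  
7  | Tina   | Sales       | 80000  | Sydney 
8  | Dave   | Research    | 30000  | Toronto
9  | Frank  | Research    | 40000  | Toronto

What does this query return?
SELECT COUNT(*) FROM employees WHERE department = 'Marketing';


Counting rows where department = 'Marketing'


0


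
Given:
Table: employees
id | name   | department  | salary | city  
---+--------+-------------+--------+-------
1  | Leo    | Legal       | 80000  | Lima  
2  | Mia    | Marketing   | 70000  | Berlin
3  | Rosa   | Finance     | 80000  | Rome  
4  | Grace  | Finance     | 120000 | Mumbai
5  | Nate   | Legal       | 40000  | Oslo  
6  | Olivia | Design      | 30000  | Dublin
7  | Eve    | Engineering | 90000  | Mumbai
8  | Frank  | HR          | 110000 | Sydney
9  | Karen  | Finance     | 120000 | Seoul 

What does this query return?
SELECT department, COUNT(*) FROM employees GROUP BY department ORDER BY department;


Assigning each row to its department group:
  Leo -> Legal
  Mia -> Marketing
  Rosa -> Finance
  Grace -> Finance
  Nate -> Legal
  Olivia -> Design
  Eve -> Engineering
  Frank -> HR
  Karen -> Finance


6 groups:
Design, 1
Engineering, 1
Finance, 3
HR, 1
Legal, 2
Marketing, 1


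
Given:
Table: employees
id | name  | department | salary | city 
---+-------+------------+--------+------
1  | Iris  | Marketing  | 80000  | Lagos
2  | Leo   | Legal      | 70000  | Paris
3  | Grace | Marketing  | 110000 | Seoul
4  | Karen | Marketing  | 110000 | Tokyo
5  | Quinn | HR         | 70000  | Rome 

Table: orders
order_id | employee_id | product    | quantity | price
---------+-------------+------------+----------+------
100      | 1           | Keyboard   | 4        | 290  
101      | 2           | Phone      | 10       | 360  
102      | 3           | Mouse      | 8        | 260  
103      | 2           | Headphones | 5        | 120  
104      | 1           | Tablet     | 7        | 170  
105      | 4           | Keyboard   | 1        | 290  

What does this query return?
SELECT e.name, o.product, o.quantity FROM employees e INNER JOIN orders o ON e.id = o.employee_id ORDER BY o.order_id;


Joining employees.id = orders.employee_id:
  employee Iris (id=1) -> order Keyboard
  employee Leo (id=2) -> order Phone
  employee Grace (id=3) -> order Mouse
  employee Leo (id=2) -> order Headphones
  employee Iris (id=1) -> order Tablet
  employee Karen (id=4) -> order Keyboard


6 rows:
Iris, Keyboard, 4
Leo, Phone, 10
Grace, Mouse, 8
Leo, Headphones, 5
Iris, Tablet, 7
Karen, Keyboard, 1


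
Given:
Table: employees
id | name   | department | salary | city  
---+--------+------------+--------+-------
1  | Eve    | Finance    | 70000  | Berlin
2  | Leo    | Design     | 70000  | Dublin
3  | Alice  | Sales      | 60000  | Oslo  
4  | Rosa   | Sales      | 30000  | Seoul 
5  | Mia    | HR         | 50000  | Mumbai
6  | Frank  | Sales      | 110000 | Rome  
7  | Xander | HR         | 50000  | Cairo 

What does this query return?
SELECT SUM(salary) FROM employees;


SUM(salary) = 70000 + 70000 + 60000 + 30000 + 50000 + 110000 + 50000 = 440000

440000


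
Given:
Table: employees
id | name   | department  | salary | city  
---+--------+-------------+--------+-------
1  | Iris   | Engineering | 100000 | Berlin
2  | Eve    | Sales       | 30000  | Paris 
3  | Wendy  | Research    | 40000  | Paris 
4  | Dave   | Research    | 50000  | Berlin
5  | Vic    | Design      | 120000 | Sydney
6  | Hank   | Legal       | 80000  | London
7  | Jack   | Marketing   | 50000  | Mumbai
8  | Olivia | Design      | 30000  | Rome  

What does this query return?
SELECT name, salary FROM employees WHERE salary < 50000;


Filtering: salary < 50000
Matching: 3 rows

3 rows:
Eve, 30000
Wendy, 40000
Olivia, 30000


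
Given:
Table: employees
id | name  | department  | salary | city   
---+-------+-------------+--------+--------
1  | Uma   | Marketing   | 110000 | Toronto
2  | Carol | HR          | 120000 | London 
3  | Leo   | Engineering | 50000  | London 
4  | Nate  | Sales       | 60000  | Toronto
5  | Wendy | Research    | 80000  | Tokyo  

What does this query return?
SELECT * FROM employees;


SELECT * returns all 5 rows with all columns

5 rows:
1, Uma, Marketing, 110000, Toronto
2, Carol, HR, 120000, London
3, Leo, Engineering, 50000, London
4, Nate, Sales, 60000, Toronto
5, Wendy, Research, 80000, Tokyo


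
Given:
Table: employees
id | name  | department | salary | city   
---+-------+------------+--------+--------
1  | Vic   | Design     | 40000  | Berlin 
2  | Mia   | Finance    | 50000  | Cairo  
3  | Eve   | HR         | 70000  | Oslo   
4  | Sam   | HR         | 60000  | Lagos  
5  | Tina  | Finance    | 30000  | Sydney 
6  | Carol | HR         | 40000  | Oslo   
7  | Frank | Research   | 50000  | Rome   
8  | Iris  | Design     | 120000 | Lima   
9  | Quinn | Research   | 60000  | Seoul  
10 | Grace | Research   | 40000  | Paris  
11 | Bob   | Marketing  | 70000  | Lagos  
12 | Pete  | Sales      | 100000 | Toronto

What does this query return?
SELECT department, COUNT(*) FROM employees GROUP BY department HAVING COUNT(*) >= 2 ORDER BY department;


Groups with count >= 2:
  Design: 2 -> PASS
  Finance: 2 -> PASS
  HR: 3 -> PASS
  Research: 3 -> PASS
  Marketing: 1 -> filtered out
  Sales: 1 -> filtered out


4 groups:
Design, 2
Finance, 2
HR, 3
Research, 3


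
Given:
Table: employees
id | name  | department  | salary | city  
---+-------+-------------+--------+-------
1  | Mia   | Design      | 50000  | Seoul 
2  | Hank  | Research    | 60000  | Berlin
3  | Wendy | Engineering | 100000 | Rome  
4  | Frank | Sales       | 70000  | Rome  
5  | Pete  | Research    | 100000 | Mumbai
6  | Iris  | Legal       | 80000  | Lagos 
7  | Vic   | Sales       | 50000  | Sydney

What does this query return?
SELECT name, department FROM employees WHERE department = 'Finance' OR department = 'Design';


Filtering: department = 'Finance' OR 'Design'
Matching: 1 rows

1 rows:
Mia, Design


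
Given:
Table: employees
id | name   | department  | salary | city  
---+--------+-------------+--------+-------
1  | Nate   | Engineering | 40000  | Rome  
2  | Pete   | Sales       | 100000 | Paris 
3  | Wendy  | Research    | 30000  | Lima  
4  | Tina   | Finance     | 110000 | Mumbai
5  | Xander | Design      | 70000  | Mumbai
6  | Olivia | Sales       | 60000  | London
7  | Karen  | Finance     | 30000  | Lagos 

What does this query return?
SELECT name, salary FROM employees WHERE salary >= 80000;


Filtering: salary >= 80000
Matching: 2 rows

2 rows:
Pete, 100000
Tina, 110000


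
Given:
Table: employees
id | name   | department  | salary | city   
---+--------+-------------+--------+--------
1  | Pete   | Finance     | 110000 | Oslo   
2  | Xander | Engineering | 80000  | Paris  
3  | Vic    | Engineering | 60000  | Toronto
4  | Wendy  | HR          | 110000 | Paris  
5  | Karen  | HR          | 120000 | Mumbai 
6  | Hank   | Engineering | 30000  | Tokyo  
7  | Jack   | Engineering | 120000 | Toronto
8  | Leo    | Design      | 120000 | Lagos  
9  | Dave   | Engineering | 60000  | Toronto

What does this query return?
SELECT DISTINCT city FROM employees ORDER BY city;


All 'city' values (row order): Oslo, Paris, Toronto, Paris, Mumbai, Tokyo, Toronto, Lagos, Toronto
Removing duplicates leaves 6 unique value(s).

6 values:
Lagos
Mumbai
Oslo
Paris
Tokyo
Toronto


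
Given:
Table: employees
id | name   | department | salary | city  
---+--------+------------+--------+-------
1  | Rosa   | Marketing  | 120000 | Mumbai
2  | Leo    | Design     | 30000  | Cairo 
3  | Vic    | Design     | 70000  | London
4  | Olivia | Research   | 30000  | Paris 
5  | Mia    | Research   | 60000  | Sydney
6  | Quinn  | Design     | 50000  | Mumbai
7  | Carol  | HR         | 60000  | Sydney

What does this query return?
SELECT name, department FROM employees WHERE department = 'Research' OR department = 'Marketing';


Filtering: department = 'Research' OR 'Marketing'
Matching: 3 rows

3 rows:
Rosa, Marketing
Olivia, Research
Mia, Research


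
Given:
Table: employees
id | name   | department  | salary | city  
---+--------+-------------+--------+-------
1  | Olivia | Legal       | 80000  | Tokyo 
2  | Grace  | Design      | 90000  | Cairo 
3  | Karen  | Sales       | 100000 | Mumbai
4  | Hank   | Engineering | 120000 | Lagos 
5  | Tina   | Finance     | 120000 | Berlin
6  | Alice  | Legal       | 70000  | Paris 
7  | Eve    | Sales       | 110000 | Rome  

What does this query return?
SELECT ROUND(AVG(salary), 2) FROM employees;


SUM(salary) = 690000
COUNT = 7
ROUND(AVG, 2) = ROUND(690000 / 7, 2) = 98571.43

98571.43


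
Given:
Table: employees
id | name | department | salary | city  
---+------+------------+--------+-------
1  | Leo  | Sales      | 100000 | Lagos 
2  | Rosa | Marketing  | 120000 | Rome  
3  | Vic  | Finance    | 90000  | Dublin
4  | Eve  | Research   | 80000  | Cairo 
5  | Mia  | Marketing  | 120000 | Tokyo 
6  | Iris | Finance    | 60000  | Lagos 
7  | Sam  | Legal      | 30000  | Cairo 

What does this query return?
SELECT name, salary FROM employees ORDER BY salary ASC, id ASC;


Sorting by salary ASC, then id ASC for ties

7 rows:
Sam, 30000
Iris, 60000
Eve, 80000
Vic, 90000
Leo, 100000
Rosa, 120000
Mia, 120000


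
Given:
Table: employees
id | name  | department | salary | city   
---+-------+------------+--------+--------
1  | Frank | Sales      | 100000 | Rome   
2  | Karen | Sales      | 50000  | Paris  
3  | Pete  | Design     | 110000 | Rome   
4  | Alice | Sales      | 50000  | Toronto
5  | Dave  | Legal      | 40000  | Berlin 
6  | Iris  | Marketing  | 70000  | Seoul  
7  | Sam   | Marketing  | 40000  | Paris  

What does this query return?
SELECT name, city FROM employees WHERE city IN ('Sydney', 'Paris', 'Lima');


Filtering: city IN ('Sydney', 'Paris', 'Lima')
Matching: 2 rows

2 rows:
Karen, Paris
Sam, Paris


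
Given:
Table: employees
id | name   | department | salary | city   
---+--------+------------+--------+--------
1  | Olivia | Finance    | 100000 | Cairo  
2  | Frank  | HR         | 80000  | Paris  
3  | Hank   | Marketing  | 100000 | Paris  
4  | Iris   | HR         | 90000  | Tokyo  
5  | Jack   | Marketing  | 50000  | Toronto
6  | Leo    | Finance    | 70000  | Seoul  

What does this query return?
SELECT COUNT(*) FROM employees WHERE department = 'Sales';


Counting rows where department = 'Sales'


0


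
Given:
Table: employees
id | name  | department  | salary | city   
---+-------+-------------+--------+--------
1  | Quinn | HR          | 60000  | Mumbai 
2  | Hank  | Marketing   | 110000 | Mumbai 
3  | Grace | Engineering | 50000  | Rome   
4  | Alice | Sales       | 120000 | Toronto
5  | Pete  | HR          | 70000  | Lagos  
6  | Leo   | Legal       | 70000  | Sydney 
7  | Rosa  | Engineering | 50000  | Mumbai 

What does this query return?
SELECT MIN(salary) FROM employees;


Salaries: 60000, 110000, 50000, 120000, 70000, 70000, 50000
MIN = 50000

50000


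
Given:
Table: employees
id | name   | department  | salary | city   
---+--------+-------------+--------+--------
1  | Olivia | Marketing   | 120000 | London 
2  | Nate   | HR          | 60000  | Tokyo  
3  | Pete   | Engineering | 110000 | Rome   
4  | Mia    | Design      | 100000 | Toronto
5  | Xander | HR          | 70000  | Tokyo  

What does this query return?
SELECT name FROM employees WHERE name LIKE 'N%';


LIKE 'N%' matches names starting with 'N'
Matching: 1

1 rows:
Nate


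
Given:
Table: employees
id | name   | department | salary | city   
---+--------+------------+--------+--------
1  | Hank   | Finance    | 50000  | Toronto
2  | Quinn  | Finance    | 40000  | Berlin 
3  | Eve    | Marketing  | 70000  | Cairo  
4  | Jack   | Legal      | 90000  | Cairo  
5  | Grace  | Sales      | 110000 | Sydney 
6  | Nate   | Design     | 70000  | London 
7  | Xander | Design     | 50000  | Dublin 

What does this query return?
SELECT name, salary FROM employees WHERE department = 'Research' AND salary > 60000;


Filtering: department = 'Research' AND salary > 60000
Matching: 0 rows

Empty result set (0 rows)


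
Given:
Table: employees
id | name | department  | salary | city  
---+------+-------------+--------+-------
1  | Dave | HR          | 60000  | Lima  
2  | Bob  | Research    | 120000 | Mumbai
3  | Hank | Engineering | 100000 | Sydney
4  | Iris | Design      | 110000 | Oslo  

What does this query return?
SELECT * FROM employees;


SELECT * returns all 4 rows with all columns

4 rows:
1, Dave, HR, 60000, Lima
2, Bob, Research, 120000, Mumbai
3, Hank, Engineering, 100000, Sydney
4, Iris, Design, 110000, Oslo


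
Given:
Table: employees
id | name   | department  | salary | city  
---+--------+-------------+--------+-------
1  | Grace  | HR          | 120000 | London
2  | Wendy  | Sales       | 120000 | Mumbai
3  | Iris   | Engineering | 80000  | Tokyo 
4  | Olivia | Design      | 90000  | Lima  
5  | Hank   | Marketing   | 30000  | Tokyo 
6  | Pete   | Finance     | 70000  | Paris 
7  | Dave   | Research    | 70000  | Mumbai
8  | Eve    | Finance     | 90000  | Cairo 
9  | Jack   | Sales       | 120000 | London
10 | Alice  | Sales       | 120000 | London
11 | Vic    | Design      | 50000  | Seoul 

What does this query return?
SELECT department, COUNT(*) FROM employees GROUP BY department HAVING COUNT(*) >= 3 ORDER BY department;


Groups with count >= 3:
  Sales: 3 -> PASS
  Design: 2 -> filtered out
  Engineering: 1 -> filtered out
  Finance: 2 -> filtered out
  HR: 1 -> filtered out
  Marketing: 1 -> filtered out
  Research: 1 -> filtered out


1 groups:
Sales, 3


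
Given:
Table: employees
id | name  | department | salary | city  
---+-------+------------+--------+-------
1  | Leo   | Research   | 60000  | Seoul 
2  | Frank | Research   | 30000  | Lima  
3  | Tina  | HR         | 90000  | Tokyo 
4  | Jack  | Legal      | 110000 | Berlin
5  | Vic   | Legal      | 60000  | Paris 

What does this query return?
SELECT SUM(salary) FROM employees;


SUM(salary) = 60000 + 30000 + 90000 + 110000 + 60000 = 350000

350000


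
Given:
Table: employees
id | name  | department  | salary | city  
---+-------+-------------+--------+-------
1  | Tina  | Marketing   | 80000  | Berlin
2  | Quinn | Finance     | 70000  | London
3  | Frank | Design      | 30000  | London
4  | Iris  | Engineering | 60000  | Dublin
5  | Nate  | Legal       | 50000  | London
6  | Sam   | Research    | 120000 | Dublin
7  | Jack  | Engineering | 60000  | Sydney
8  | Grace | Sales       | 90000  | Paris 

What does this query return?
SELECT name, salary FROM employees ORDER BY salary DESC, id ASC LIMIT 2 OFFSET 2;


Sort by salary DESC (id ASC tiebreak), then skip 2 and take 2
Rows 3 through 4

2 rows:
Tina, 80000
Quinn, 70000


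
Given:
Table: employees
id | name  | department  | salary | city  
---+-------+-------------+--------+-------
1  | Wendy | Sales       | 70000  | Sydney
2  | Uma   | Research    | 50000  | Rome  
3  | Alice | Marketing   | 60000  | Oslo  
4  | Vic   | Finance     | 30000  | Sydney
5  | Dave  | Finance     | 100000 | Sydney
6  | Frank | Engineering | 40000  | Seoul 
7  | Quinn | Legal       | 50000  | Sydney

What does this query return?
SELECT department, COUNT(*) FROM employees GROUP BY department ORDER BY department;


Assigning each row to its department group:
  Wendy -> Sales
  Uma -> Research
  Alice -> Marketing
  Vic -> Finance
  Dave -> Finance
  Frank -> Engineering
  Quinn -> Legal


6 groups:
Engineering, 1
Finance, 2
Legal, 1
Marketing, 1
Research, 1
Sales, 1


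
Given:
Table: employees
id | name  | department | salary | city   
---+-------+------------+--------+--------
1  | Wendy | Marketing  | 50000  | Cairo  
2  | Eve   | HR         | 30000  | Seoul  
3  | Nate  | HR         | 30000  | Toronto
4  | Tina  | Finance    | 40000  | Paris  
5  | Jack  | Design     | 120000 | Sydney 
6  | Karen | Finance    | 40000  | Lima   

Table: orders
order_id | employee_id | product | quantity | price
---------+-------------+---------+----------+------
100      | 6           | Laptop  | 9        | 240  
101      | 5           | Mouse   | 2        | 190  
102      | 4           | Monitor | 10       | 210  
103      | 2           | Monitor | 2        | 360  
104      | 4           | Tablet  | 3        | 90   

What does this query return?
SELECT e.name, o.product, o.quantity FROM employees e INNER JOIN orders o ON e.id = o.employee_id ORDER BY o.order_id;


Joining employees.id = orders.employee_id:
  employee Karen (id=6) -> order Laptop
  employee Jack (id=5) -> order Mouse
  employee Tina (id=4) -> order Monitor
  employee Eve (id=2) -> order Monitor
  employee Tina (id=4) -> order Tablet


5 rows:
Karen, Laptop, 9
Jack, Mouse, 2
Tina, Monitor, 10
Eve, Monitor, 2
Tina, Tablet, 3


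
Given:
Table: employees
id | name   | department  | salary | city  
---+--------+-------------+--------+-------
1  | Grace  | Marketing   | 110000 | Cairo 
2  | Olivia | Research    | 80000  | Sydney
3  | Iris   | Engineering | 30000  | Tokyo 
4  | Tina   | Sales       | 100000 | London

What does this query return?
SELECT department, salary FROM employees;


Projecting columns: department, salary

4 rows:
Marketing, 110000
Research, 80000
Engineering, 30000
Sales, 100000


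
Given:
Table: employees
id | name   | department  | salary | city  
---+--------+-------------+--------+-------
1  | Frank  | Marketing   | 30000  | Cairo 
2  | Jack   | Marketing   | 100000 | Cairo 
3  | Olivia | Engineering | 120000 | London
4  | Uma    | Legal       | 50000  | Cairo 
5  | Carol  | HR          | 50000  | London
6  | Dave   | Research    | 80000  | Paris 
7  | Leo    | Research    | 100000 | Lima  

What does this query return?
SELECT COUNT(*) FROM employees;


COUNT(*) counts all rows

7


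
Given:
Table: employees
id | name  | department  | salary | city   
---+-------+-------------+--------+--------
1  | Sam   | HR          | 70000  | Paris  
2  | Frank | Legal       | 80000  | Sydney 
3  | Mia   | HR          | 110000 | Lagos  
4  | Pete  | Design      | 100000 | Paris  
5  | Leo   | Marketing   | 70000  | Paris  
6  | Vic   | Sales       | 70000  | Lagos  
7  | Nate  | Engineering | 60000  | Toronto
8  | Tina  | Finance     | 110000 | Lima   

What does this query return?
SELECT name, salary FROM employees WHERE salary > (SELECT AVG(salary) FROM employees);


Subquery: AVG(salary) = 83750.0
Filtering: salary > 83750.0
  Mia (110000) -> MATCH
  Pete (100000) -> MATCH
  Tina (110000) -> MATCH


3 rows:
Mia, 110000
Pete, 100000
Tina, 110000


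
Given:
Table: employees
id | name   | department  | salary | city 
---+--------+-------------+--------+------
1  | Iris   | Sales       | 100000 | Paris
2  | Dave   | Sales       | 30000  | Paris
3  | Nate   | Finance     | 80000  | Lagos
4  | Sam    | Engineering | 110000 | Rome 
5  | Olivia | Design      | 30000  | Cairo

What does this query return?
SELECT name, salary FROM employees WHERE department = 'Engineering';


Filtering: department = 'Engineering'
Matching rows: 1

1 rows:
Sam, 110000


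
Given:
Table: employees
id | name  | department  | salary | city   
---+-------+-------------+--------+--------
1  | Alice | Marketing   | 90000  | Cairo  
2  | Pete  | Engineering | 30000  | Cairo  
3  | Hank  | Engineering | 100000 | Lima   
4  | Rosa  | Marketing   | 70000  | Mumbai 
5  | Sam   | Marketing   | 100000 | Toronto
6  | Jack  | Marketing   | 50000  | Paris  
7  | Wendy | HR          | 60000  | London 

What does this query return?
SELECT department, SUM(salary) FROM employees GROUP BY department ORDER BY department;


Summing salary within each department:
  Engineering: 30000 + 100000 = 130000
  HR: 60000 = 60000
  Marketing: 90000 + 70000 + 100000 + 50000 = 310000


3 groups:
Engineering, 130000
HR, 60000
Marketing, 310000


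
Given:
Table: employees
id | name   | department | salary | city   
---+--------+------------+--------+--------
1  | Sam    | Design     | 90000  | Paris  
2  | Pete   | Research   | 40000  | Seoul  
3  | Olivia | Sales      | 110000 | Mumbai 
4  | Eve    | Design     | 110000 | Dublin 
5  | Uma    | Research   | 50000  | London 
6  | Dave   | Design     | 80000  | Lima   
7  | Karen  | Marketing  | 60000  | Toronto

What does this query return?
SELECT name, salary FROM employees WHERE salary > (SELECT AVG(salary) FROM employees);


Subquery: AVG(salary) = 77142.86
Filtering: salary > 77142.86
  Sam (90000) -> MATCH
  Olivia (110000) -> MATCH
  Eve (110000) -> MATCH
  Dave (80000) -> MATCH


4 rows:
Sam, 90000
Olivia, 110000
Eve, 110000
Dave, 80000


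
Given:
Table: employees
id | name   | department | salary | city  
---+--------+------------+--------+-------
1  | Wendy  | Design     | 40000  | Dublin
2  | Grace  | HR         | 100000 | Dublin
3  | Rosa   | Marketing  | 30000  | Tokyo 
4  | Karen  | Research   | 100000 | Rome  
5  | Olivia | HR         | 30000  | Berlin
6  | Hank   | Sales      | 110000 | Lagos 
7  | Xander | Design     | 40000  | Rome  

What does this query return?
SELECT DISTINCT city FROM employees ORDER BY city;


All 'city' values (row order): Dublin, Dublin, Tokyo, Rome, Berlin, Lagos, Rome
Removing duplicates leaves 5 unique value(s).

5 values:
Berlin
Dublin
Lagos
Rome
Tokyo


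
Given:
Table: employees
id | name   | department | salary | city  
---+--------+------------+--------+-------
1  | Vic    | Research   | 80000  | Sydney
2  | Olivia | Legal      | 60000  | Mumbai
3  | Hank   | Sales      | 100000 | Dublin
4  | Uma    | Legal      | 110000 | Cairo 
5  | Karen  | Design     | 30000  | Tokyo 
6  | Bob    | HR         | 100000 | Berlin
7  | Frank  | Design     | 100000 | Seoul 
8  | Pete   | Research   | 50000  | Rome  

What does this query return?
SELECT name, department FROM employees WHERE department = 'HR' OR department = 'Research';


Filtering: department = 'HR' OR 'Research'
Matching: 3 rows

3 rows:
Vic, Research
Bob, HR
Pete, Research


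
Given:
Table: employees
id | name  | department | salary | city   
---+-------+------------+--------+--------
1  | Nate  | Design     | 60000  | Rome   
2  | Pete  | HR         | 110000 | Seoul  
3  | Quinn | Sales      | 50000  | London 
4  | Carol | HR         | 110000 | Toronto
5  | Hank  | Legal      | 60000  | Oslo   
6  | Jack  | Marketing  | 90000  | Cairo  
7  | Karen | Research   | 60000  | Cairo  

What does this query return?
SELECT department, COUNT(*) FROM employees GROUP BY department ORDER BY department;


Assigning each row to its department group:
  Nate -> Design
  Pete -> HR
  Quinn -> Sales
  Carol -> HR
  Hank -> Legal
  Jack -> Marketing
  Karen -> Research


6 groups:
Design, 1
HR, 2
Legal, 1
Marketing, 1
Research, 1
Sales, 1


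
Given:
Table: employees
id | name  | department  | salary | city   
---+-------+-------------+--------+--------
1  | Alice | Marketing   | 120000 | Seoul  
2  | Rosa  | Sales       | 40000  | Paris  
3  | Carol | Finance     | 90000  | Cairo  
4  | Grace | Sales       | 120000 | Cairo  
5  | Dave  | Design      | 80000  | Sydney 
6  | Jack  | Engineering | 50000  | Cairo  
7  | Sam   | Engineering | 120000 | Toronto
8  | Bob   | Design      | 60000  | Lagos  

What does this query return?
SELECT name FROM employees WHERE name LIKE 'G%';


LIKE 'G%' matches names starting with 'G'
Matching: 1

1 rows:
Grace


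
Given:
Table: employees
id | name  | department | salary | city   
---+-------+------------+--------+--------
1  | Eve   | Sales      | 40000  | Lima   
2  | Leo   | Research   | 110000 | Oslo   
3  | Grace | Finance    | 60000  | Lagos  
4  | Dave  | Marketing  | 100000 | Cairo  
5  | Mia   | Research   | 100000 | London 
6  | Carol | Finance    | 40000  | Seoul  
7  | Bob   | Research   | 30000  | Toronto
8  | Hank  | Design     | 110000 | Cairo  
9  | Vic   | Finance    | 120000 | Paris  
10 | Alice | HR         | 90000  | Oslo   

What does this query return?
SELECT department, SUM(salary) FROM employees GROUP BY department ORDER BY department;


Summing salary within each department:
  Design: 110000 = 110000
  Finance: 60000 + 40000 + 120000 = 220000
  HR: 90000 = 90000
  Marketing: 100000 = 100000
  Research: 110000 + 100000 + 30000 = 240000
  Sales: 40000 = 40000


6 groups:
Design, 110000
Finance, 220000
HR, 90000
Marketing, 100000
Research, 240000
Sales, 40000


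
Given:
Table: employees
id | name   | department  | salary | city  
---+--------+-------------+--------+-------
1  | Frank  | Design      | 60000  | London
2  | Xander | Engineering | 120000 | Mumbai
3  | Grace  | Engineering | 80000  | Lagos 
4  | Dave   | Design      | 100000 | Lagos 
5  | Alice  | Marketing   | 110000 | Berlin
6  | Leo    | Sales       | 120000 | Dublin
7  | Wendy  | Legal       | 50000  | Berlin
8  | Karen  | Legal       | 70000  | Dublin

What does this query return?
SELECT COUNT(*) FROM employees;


COUNT(*) counts all rows

8


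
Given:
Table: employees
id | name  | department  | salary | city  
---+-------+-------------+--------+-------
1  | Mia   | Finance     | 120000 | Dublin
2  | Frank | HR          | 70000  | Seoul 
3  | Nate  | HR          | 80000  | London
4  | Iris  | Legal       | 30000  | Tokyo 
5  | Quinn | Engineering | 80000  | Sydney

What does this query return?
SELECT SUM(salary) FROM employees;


SUM(salary) = 120000 + 70000 + 80000 + 30000 + 80000 = 380000

380000


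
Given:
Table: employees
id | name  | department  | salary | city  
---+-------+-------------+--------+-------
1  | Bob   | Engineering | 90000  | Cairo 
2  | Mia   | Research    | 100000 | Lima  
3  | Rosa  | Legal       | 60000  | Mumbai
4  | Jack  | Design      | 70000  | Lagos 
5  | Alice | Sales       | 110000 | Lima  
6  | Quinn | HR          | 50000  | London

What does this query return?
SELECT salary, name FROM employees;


Projecting columns: salary, name

6 rows:
90000, Bob
100000, Mia
60000, Rosa
70000, Jack
110000, Alice
50000, Quinn


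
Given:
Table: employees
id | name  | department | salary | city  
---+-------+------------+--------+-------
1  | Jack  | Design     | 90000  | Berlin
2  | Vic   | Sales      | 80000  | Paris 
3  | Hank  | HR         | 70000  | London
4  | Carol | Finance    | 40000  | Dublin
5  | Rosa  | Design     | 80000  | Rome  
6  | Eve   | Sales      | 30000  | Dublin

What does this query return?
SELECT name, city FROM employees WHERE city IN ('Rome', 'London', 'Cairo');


Filtering: city IN ('Rome', 'London', 'Cairo')
Matching: 2 rows

2 rows:
Hank, London
Rosa, Rome


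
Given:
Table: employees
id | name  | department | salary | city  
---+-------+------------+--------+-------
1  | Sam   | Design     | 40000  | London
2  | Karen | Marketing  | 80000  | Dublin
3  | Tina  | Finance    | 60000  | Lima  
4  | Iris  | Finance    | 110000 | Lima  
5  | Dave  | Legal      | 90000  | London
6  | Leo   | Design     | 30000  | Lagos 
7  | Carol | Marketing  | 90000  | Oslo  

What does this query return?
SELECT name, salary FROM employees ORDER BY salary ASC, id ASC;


Sorting by salary ASC, then id ASC for ties

7 rows:
Leo, 30000
Sam, 40000
Tina, 60000
Karen, 80000
Dave, 90000
Carol, 90000
Iris, 110000


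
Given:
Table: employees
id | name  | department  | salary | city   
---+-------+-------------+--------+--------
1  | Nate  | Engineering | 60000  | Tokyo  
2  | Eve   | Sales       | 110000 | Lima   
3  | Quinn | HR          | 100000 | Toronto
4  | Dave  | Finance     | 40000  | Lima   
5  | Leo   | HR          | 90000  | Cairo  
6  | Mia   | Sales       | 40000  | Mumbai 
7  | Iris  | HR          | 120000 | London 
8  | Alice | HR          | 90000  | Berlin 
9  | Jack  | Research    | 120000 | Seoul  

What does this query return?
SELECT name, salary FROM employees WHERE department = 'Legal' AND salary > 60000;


Filtering: department = 'Legal' AND salary > 60000
Matching: 0 rows

Empty result set (0 rows)


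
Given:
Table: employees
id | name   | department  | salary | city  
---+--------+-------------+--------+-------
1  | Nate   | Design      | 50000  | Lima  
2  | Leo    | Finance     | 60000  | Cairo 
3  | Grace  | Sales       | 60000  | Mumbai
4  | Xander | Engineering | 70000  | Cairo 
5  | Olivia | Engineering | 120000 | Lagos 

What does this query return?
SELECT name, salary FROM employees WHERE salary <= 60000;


Filtering: salary <= 60000
Matching: 3 rows

3 rows:
Nate, 50000
Leo, 60000
Grace, 60000


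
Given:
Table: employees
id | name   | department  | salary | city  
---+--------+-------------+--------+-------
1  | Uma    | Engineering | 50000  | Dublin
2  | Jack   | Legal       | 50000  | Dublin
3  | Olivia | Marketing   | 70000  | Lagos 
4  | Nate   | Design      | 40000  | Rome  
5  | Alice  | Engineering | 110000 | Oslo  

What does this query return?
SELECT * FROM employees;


SELECT * returns all 5 rows with all columns

5 rows:
1, Uma, Engineering, 50000, Dublin
2, Jack, Legal, 50000, Dublin
3, Olivia, Marketing, 70000, Lagos
4, Nate, Design, 40000, Rome
5, Alice, Engineering, 110000, Oslo
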